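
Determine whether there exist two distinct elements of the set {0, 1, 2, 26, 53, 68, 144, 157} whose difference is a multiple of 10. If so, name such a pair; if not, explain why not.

Two integers differ by a multiple of 10 exactly when they have the same residue mod 10. The residues are 0↦0, 1↦1, 2↦2, 26↦6, 53↦3, 68↦8, 144↦4, 157↦7.
These 8 residues are pairwise different, hence no difference of two elements is divisible by 10.

There is no such pair.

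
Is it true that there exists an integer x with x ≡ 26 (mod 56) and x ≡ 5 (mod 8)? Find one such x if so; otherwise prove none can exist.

There is no such integer.

gcd(56, 8) = 8. If x ≡ 26 (mod 56) and x ≡ 5 (mod 8), then x ≡ 26 (mod 8) and x ≡ 5 (mod 8).
However 26 ≡ 2 and 5 ≡ 5 (mod 8), and 2 ≠ 5.
So no integer satisfies both congruences.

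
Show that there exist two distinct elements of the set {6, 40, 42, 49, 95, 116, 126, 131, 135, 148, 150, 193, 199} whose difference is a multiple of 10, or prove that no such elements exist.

The pair (6, 116) works.

Both 6 and 116 leave remainder 6 on division by 10; their difference 110 = 11·10 is a multiple of 10.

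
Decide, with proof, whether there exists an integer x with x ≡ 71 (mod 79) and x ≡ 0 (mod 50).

Since 79 and 50 share no common factor, CRT says the pair of congruences has a solution (unique mod 3950).
Write x = 71 + 79t and require 71 + 79t ≡ 0 (mod 50), i.e. 79t ≡ 29 (mod 50).
79 ≡ 29 (mod 50), so this reads 29t ≡ 29 (mod 50). Since 29·19 = 551 = 11·50 + 1, the inverse of 29 mod 50 is 19.
Therefore t ≡ 19·29 = 551 ≡ 1 (mod 50).
Taking t = 1 gives x = 71 + 79·1 = 150.
Verify: 150 = 1·79 + 71 and 150 = 3·50 + 0. ✓

x = 150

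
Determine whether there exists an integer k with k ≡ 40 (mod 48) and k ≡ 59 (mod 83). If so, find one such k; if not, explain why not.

gcd(48, 83) = 1, so the Chinese Remainder Theorem guarantees exactly one residue class mod 3984 satisfying both.
Any solution of the first congruence is k = 40 + 48t; substituting into the second, 48t ≡ 59 − 40 ≡ 19 (mod 83).
Note 48·64 = 3072 ≡ 1 (mod 83) (as 3072 − 1 = 37·83), so 48⁻¹ ≡ 64.
Multiplying by 64: t ≡ 64·19 = 1216 ≡ 54 (mod 83).
Taking t = 54 gives k = 40 + 48·54 = 2632.
Indeed 2632 ≡ 40 (mod 48) and 2632 ≡ 59 (mod 83).

k = 2632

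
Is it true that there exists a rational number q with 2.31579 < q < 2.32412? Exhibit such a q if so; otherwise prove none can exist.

Look for a denominator N such that an integer falls strictly between N·2.31579 and N·2.32412. N = 22 works: 22·2.31579 = 50.94738 < 51 < 51.13064 = 22·2.32412.
Dividing back, 2.31579 < 51/22 < 2.32412, and 51/22 is rational.

q = 51/22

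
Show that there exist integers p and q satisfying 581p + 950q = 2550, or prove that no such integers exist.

Since gcd(581, 950) = 1, every integer is an integer combination of 581 and 950.
Euclidean algorithm: 950 = 1·581 + 369, 581 = 1·369 + 212, 369 = 1·212 + 157, 212 = 1·157 + 55, 157 = 2·55 + 47, 55 = 1·47 + 8, 47 = 5·8 + 7, 8 = 1·7 + 1, 7 = 7·1 + 0.
Back-substituting, 1 = 8 − 1·7 = 8 − (47 − 5·8) = −47 + 6·8 = −47 + 6·(55 − 1·47) = 6·55 − 7·47 = 6·55 − 7·(157 − 2·55) = −7·157 + 20·55 = −7·157 + 20·(212 − 1·157) = 20·212 − 27·157 = 20·212 − 27·(369 − 1·212) = −27·369 + 47·212 = −27·369 + 47·(581 − 1·369) = 47·581 − 74·369 = 47·581 − 74·(950 − 1·581) = −74·950 + 121·581; that is, 581·121 + 950·(-74) = 1.
Times 2550: 581·308550 + 950·(-188700) = 2550, so (308550, -188700) solves it.
The general solution is p = 308550 + 950k, q = -188700 − 581k; taking k = -324 gives the smaller pair p = 750, q = -456.
Check: 581·750 + 950·(-456) = 435750 − 433200 = 2550. ✓

p = 750, q = -456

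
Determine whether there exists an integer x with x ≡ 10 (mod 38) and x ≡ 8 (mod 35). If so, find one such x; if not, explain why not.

x = 428

Since 38 and 35 share no common factor, CRT says the pair of congruences has a solution (unique mod 1330).
Any solution of the first congruence is x = 10 + 38t; substituting into the second, 38t ≡ 8 − 10 ≡ 33 (mod 35).
38 ≡ 3 (mod 35), so this reads 3t ≡ 33 (mod 35). Invert 3 mod 35 by the Euclidean algorithm: 35 = 11·3 + 2, 3 = 1·2 + 1, 2 = 2·1 + 0; back-substituting, 1 = 3 − 1·2 = 3 − (35 − 11·3) = −35 + 12·3. Hence 3·12 ≡ 1, so 3⁻¹ ≡ 12 (mod 35).
Multiplying by 12: t ≡ 12·33 = 396 ≡ 11 (mod 35).
Taking t = 11 gives x = 10 + 38·11 = 428.
Check: 428 mod 38 = 10, 428 mod 35 = 8. ✓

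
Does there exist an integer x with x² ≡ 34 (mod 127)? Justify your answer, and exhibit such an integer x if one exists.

x = 62 works: 62² = 3844, and 3844 − 34 = 3810 = 30·127.

x = 62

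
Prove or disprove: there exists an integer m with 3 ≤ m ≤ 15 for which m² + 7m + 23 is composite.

m = 8

At m = 8: 8² + 7·8 + 23 = 143 = 11·13, which is composite.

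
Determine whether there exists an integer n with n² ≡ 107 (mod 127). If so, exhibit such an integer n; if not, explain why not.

n = 108

n = 108 works: 108² = 11664, and 11664 − 107 = 11557 = 91·127.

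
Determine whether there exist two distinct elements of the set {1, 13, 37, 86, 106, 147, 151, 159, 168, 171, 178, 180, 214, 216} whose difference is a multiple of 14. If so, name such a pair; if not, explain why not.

No, no such pair exists.

Reduce each element modulo 14: 1↦1, 13↦13, 37↦9, 86↦2, 106↦8, 147↦7, 151↦11, 159↦5, 168↦0, 171↦3, 178↦10, 180↦12, 214↦4, 216↦6.
All 14 residues are distinct, so no two elements differ by a multiple of 14.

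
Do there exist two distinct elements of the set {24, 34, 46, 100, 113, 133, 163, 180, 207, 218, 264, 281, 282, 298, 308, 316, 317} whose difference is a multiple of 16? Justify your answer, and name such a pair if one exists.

Yes: 24 and 264.

Both 24 and 264 leave remainder 8 on division by 16; their difference 240 = 15·16 is a multiple of 16.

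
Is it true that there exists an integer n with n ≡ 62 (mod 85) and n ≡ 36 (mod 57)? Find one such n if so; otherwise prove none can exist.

n = 4482

Since 85 and 57 share no common factor, CRT says the pair of congruences has a solution (unique mod 4845).
Any solution of the first congruence is n = 62 + 85t; substituting into the second, 85t ≡ 36 − 62 ≡ 31 (mod 57).
85 ≡ 28 (mod 57), so this reads 28t ≡ 31 (mod 57). Since 28·55 = 1540 = 27·57 + 1, the inverse of 28 mod 57 is 55.
Multiplying by 55: t ≡ 55·31 = 1705 ≡ 52 (mod 57).
With t = 52: n = 62 + 85·52 = 4482.
Indeed 4482 ≡ 62 (mod 85) and 4482 ≡ 36 (mod 57).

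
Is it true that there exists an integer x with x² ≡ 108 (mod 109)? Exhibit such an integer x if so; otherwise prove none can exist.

x = 76 works: 76² = 5776, and 5776 − 108 = 5668 = 52·109.

x = 76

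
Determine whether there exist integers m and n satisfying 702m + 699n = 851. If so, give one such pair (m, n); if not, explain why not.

Both 702 and 699 are divisible by gcd(702, 699) = 3, hence so is any combination 702m + 699n.
But 851 is not a multiple of 3 (it leaves remainder 2).
Hence no integers m, n satisfy the equation.

There are no such integers.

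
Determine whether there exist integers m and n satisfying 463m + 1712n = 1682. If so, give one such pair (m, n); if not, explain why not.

m = 366, n = -98

463 and 1712 are coprime, so 463m + 1712n ranges over all of ℤ.
Dividing repeatedly: 1712 = 3·463 + 323, 463 = 1·323 + 140, 323 = 2·140 + 43, 140 = 3·43 + 11, 43 = 3·11 + 10, 11 = 1·10 + 1, 10 = 10·1 + 0.
Working back up the chain: 1 = 11 − 1·10 = 11 − (43 − 3·11) = −43 + 4·11 = −43 + 4·(140 − 3·43) = 4·140 − 13·43 = 4·140 − 13·(323 − 2·140) = −13·323 + 30·140 = −13·323 + 30·(463 − 1·323) = 30·463 − 43·323 = 30·463 − 43·(1712 − 3·463) = −43·1712 + 159·463. So 463·159 + 1712·(-43) = 1.
Multiplying through by 1682: m = 159·1682 = 267438, n = (-43)·1682 = -72326 is a solution.
Subtracting 156·1712 from m and adding 156·463 to n gives the tidier solution (366, -98).
Check: 463·366 + 1712·(-98) = 169458 − 167776 = 1682. ✓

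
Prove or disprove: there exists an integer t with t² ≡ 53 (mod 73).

No such integer exists.

73 is prime, so by Euler's criterion 53 is a square mod 73 iff 53^((73−1)/2) = 53^36 ≡ 1 (mod 73).
Squaring successively (mod 73): 53^2 = 2809 ≡ 35; 53^4 ≡ 35² = 1225 ≡ 57; 53^8 ≡ 57² = 3249 ≡ 37; 53^16 ≡ 37² = 1369 ≡ 55; 53^32 ≡ 55² = 3025 ≡ 32.
Since 36 = 32 + 4, 53^36 ≡ 32 · 57; multiplying out mod 73: 32·57 = 1824 ≡ 72. Thus 53^36 ≡ 72 ≡ −1 (mod 73).
The value −1 means 53 is a non-residue modulo 73, so t² ≡ 53 (mod 73) is impossible.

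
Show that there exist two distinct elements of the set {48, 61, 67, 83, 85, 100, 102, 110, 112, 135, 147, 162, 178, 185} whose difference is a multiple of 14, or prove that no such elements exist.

Reduce each element modulo 14: 48↦6, 61↦5, 67↦11, 83↦13, 85↦1, 100↦2, 102↦4, 110↦12, 112↦0, 135↦9, 147↦7, 162↦8, 178↦10, 185↦3.
No residue repeats among the 14 elements, so no pair has difference ≡ 0 (mod 14).

No such pair exists.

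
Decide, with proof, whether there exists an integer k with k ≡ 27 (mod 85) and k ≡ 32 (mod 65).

The moduli are not coprime: gcd(85, 65) = 5. Compatibility requires 5 ∣ (32 − 27) = 5, which holds, so solutions exist.
Write k = 27 + 85t. Then 85t ≡ 32 − 27 ≡ 5 (mod 65); dividing through by 5 gives 17t ≡ 1 (mod 13).
17 ≡ 4 (mod 13), so this reads 4t ≡ 1 (mod 13). To invert 4 modulo 13: 13 = 3·4 + 1, 4 = 4·1 + 0, and unwinding, 1 = 13 − 3·4. Thus 4⁻¹ ≡ -3 ≡ 10 (mod 13).
Multiplying by 10: t ≡ 10·1 = 10 (mod 13).
Then k = 27 + 85·10 = 877.
Check: 877 mod 85 = 27, 877 mod 65 = 32. ✓

k = 877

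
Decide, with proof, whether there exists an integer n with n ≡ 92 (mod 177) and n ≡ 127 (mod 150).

There is no such integer.

gcd(177, 150) = 3. If n ≡ 92 (mod 177) and n ≡ 127 (mod 150), then n ≡ 92 (mod 3) and n ≡ 127 (mod 3).
These are incompatible: 92 − 127 = -35 is not divisible by 3.
So no integer satisfies both congruences.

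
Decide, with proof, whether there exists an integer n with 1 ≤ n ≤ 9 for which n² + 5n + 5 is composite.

n = 5

At n = 5: 5² + 5·5 + 5 = 55 = 5·11, which is composite.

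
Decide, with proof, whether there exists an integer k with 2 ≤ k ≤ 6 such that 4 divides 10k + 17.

The values of 10k + 17 for k = 2, 3, …, 6 are 37, 47, 57, 67, 77; reduced mod 4 these are 1, 3, 1, 3, 1.
Since 0 is absent from this list, 4 ∤ 10k + 17 for every k with 2 ≤ k ≤ 6.

No such integer k in that range exists.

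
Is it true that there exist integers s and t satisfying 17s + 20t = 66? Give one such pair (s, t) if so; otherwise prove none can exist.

Since gcd(17, 20) = 1, every integer is an integer combination of 17 and 20.
Dividing repeatedly: 20 = 1·17 + 3, 17 = 5·3 + 2, 3 = 1·2 + 1, 2 = 2·1 + 0.
Unwinding: 1 = 3 − 1·2 = 3 − (17 − 5·3) = −17 + 6·3 = −17 + 6·(20 − 1·17) = 6·20 − 7·17, i.e. 17·(-7) + 20·6 = 1.
Multiplying through by 66: s = (-7)·66 = -462, t = 6·66 = 396 is a solution.
The general solution is s = -462 + 20k, t = 396 − 17k; taking k = 24 gives the smaller pair s = 18, t = -12.
Check: 17·18 + 20·(-12) = 306 − 240 = 66. ✓

s = 18, t = -12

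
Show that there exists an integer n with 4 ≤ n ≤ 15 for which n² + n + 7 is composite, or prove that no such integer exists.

n = 4

At n = 4: 4² + 4 + 7 = 27 = 3·9, which is composite.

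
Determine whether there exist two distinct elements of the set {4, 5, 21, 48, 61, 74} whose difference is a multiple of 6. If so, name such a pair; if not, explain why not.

Reduce each element modulo 6: 4↦4, 5↦5, 21↦3, 48↦0, 61↦1, 74↦2.
No residue repeats among the 6 elements, so no pair has difference ≡ 0 (mod 6).

There is no such pair.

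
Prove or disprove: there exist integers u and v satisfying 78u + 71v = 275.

u = 19, v = -17

Since gcd(78, 71) = 1, every integer is an integer combination of 78 and 71.
Run the Euclidean algorithm on 78 and 71: 78 = 1·71 + 7, 71 = 10·7 + 1, 7 = 7·1 + 0.
Back-substituting, 1 = 71 − 10·7 = 71 − 10·(78 − 1·71) = −10·78 + 11·71; that is, 78·(-10) + 71·11 = 1.
Scaling by 275 gives the particular solution (u, v) = (-2750, 3025).
The general solution is u = -2750 + 71k, v = 3025 − 78k; taking k = 39 gives the smaller pair u = 19, v = -17.
Indeed 78·19 + 71·(-17) = 1482 − 1207 = 275.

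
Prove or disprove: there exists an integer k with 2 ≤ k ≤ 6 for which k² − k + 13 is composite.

At k = 5: 5² − 5 + 13 = 33 = 3·11, which is composite.

k = 5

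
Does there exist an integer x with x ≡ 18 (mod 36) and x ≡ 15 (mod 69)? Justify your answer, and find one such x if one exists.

The moduli are not coprime: gcd(36, 69) = 3. Compatibility requires 3 ∣ (15 − 18) = -3, which holds, so solutions exist.
Write x = 18 + 36t. Then 36t ≡ 15 − 18 ≡ 66 (mod 69); dividing through by 3 gives 12t ≡ 22 (mod 23).
Note 12·2 = 24 ≡ 1 (mod 23) (as 24 − 1 = 1·23), so 12⁻¹ ≡ 2.
Therefore t ≡ 2·22 = 44 ≡ 21 (mod 23).
Then x = 18 + 36·21 = 774.
Indeed 774 ≡ 18 (mod 36) and 774 ≡ 15 (mod 69).

x = 774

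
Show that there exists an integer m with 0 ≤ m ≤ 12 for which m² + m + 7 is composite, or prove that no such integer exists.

m = 4

At m = 4: 4² + 4 + 7 = 27 = 3·9, which is composite.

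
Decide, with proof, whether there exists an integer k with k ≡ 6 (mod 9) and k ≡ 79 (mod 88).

The moduli 9 and 88 are coprime, so by the Chinese Remainder Theorem a unique solution modulo 792 exists.
Write k = 6 + 9t and require 6 + 9t ≡ 79 (mod 88), i.e. 9t ≡ 73 (mod 88).
Note 9·49 = 441 ≡ 1 (mod 88) (as 441 − 1 = 5·88), so 9⁻¹ ≡ 49.
Multiplying by 49: t ≡ 49·73 = 3577 ≡ 57 (mod 88).
Taking t = 57 gives k = 6 + 9·57 = 519.
Check: 519 mod 9 = 6, 519 mod 88 = 79. ✓

k = 519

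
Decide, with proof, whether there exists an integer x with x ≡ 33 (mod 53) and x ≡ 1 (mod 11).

The moduli 53 and 11 are coprime, so by the Chinese Remainder Theorem a unique solution modulo 583 exists.
Write x = 33 + 53t and require 33 + 53t ≡ 1 (mod 11), i.e. 53t ≡ 1 (mod 11).
53 ≡ 9 (mod 11), so this reads 9t ≡ 1 (mod 11). To invert 9 modulo 11: 11 = 1·9 + 2, 9 = 4·2 + 1, 2 = 2·1 + 0, and unwinding, 1 = 9 − 4·2 = 9 − 4·(11 − 1·9) = −4·11 + 5·9. Thus 9⁻¹ ≡ 5 (mod 11).
Therefore t ≡ 5·1 = 5 (mod 11).
With t = 5: x = 33 + 53·5 = 298.
Verify: 298 = 5·53 + 33 and 298 = 27·11 + 1. ✓

x = 298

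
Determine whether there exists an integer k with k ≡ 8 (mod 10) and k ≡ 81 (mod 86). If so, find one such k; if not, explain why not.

No such integer exists.

Reduce both congruences modulo 2, which divides 10 and 86: they say k ≡ 8 (mod 2) and k ≡ 81 (mod 2).
But 8 mod 2 = 0 while 81 mod 2 = 1, a contradiction.
So no integer satisfies both congruences.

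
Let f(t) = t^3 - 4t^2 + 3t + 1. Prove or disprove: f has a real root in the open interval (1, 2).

f(1) = 1 and f(2) = -1, which have opposite signs.
f is continuous everywhere (it is a polynomial), in particular on [1, 2].
By the Intermediate Value Theorem, f takes the value 0 somewhere in the open interval.

Yes, f has a root in the interval.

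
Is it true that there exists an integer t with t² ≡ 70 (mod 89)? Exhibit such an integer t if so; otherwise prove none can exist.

There is no such integer.

Apply Euler's criterion with the prime 89: 70 is a quadratic residue iff 70^44 ≡ 1 (mod 89), and a non-residue iff it is ≡ −1.
Squaring successively (mod 89): 70^2 = 4900 ≡ 5; 70^4 ≡ 5² = 25 ≡ 25; 70^8 ≡ 25² = 625 ≡ 2; 70^16 ≡ 2² = 4 ≡ 4; 70^32 ≡ 4² = 16 ≡ 16.
Since 44 = 32 + 8 + 4, 70^44 ≡ 16 · 2 · 25; multiplying out mod 89: 16·2 = 32 ≡ 32, then 32·25 = 800 ≡ 88. Thus 70^44 ≡ 88 ≡ −1 (mod 89).
By Euler's criterion 70 is a quadratic non-residue mod 89: no t satisfies t² ≡ 70 (mod 89).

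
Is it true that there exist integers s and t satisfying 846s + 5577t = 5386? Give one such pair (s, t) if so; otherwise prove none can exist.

No such integers exist.

Both 846 and 5577 are divisible by gcd(846, 5577) = 3, hence so is any combination 846s + 5577t.
However 5386 leaves remainder 1 on division by 3.
So the equation is unsolvable over ℤ.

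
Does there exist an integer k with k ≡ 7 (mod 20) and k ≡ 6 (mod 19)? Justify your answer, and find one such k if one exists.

k = 367

gcd(20, 19) = 1, so the Chinese Remainder Theorem guarantees exactly one residue class mod 380 satisfying both.
Write k = 7 + 20t and require 7 + 20t ≡ 6 (mod 19), i.e. 20t ≡ 18 (mod 19).
20 ≡ 1 (mod 19), so this reads 1t ≡ 18 (mod 19). So t ≡ 18 (mod 19).
Taking t = 18 gives k = 7 + 20·18 = 367.
Verify: 367 = 18·20 + 7 and 367 = 19·19 + 6. ✓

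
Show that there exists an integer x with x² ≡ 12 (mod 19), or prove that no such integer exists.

Since (19 − x)² ≡ x² (mod 19), it suffices to square x = 0, 1, …, 9: the residues are 0, 1, 4, 9, 16, 6, 17, 11, 7, 5.
So the quadratic residues mod 19 are {0, 1, 4, 5, 6, 7, 9, 11, 16, 17}, and 12 is not among them.
Hence no integer x has x² ≡ 12 (mod 19).

No such integer exists.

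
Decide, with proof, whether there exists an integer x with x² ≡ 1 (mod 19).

x = 18 works: 18² = 324, and 324 − 1 = 323 = 17·19.

x = 18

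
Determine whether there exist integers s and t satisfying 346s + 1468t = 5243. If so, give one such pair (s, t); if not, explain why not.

gcd(346, 1468) = 2, so every integer of the form 346s + 1468t is a multiple of 2.
But 5243 = 2·2621 + 1, so 2 ∤ 5243.
Therefore 346s + 1468t = 5243 has no solution in integers.

There are no such integers.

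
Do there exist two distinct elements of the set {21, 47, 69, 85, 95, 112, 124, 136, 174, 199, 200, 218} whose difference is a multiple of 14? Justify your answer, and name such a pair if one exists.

Reduce each element modulo 14: 21↦7, 47↦5, 69↦13, 85↦1, 95↦11, 112↦0, 124↦12, 136↦10, 174↦6, 199↦3, 200↦4, 218↦8.
All 12 residues are distinct, so no two elements differ by a multiple of 14.

No, no such pair exists.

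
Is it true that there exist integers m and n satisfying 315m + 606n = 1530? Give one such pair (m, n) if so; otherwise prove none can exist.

m = 178, n = -90

Since gcd(315, 606) = 3 and 1530 = 3·510, Bézout's identity guarantees a solution.
Dividing through by 3 reduces the equation to 105m + 202n = 510.
Euclidean algorithm: 202 = 1·105 + 97, 105 = 1·97 + 8, 97 = 12·8 + 1, 8 = 8·1 + 0.
Working back up the chain: 1 = 97 − 12·8 = 97 − 12·(105 − 1·97) = −12·105 + 13·97 = −12·105 + 13·(202 − 1·105) = 13·202 − 25·105. So 105·(-25) + 202·13 = 1.
Scaling by 510 gives the particular solution (m, n) = (-12750, 6630).
Shifting by a multiple of (202, −105) keeps it a solution: m = -12750 + 64·202 = 178, n = 6630 − 64·105 = -90.
Indeed 315·178 + 606·(-90) = 56070 − 54540 = 1530.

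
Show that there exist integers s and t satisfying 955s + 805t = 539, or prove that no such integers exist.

No, no such integers exist.

Any value of 955s + 805t is a multiple of gcd(955, 805) = 5.
But 539 = 5·107 + 4, so 5 ∤ 539.
Hence no integers s, t satisfy the equation.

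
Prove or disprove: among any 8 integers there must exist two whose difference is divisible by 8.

No; for instance {33, 34, 35, 36, 37, 38, 39, 40} is a counterexample.

Consider the 8 integers 33, 34, …, 40. They lie in distinct residue classes modulo 8, since 8 ≤ 8.
No two share a residue, so no pair has difference divisible by 8; the claim fails for this set.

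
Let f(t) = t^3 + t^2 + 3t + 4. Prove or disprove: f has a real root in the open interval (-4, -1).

Yes, f has a root in the interval.

f(-4) = -56 and f(-1) = 1, which have opposite signs.
Since f is a polynomial it is continuous on [-4, -1].
By the Intermediate Value Theorem, f takes the value 0 somewhere in the open interval.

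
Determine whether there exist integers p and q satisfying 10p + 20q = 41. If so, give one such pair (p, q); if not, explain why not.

Any value of 10p + 20q is a multiple of gcd(10, 20) = 10.
But 41 is not a multiple of 10 (it leaves remainder 1).
Hence no integers p, q satisfy the equation.

No such integers exist.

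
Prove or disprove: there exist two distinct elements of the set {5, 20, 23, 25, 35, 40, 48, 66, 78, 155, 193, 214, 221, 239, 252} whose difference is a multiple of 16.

Two integers differ by a multiple of 16 exactly when they have the same residue mod 16. The residues are 5↦5, 20↦4, 23↦7, 25↦9, 35↦3, 40↦8, 48↦0, 66↦2, 78↦14, 155↦11, 193↦1, 214↦6, 221↦13, 239↦15, 252↦12.
All 15 residues are distinct, so no two elements differ by a multiple of 16.

No such pair exists.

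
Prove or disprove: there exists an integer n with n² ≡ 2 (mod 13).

There is no such integer.

Computing n² mod 13 for n = 0, 1, …, 6 (enough, by the symmetry n ↦ 13 − n) gives 0, 1, 4, 9, 3, 12, 10.
So the quadratic residues mod 13 are {0, 1, 3, 4, 9, 10, 12}, and 2 is not among them.
Therefore n² ≡ 2 (mod 13) has no solution.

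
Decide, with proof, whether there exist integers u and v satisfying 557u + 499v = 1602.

Since gcd(557, 499) = 1, every integer is an integer combination of 557 and 499.
Run the Euclidean algorithm on 557 and 499: 557 = 1·499 + 58, 499 = 8·58 + 35, 58 = 1·35 + 23, 35 = 1·23 + 12, 23 = 1·12 + 11, 12 = 1·11 + 1, 11 = 11·1 + 0.
Back-substituting, 1 = 12 − 1·11 = 12 − (23 − 1·12) = −23 + 2·12 = −23 + 2·(35 − 1·23) = 2·35 − 3·23 = 2·35 − 3·(58 − 1·35) = −3·58 + 5·35 = −3·58 + 5·(499 − 8·58) = 5·499 − 43·58 = 5·499 − 43·(557 − 1·499) = −43·557 + 48·499; that is, 557·(-43) + 499·48 = 1.
Times 1602: 557·(-68886) + 499·76896 = 1602, so (-68886, 76896) solves it.
Shifting by a multiple of (499, −557) keeps it a solution: u = -68886 + 139·499 = 475, v = 76896 − 139·557 = -527.
Check: 557·475 + 499·(-527) = 264575 − 262973 = 1602. ✓

u = 475, v = -527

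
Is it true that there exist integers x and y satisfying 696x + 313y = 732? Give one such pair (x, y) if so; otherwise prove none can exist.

696 and 313 are coprime, so 696x + 313y ranges over all of ℤ.
Dividing repeatedly: 696 = 2·313 + 70, 313 = 4·70 + 33, 70 = 2·33 + 4, 33 = 8·4 + 1, 4 = 4·1 + 0.
Unwinding: 1 = 33 − 8·4 = 33 − 8·(70 − 2·33) = −8·70 + 17·33 = −8·70 + 17·(313 − 4·70) = 17·313 − 76·70 = 17·313 − 76·(696 − 2·313) = −76·696 + 169·313, i.e. 696·(-76) + 313·169 = 1.
Times 732: 696·(-55632) + 313·123708 = 732, so (-55632, 123708) solves it.
Adding 178·313 to x and subtracting 178·696 from y gives the tidier solution (82, -180).
Check: 696·82 + 313·(-180) = 57072 − 56340 = 732. ✓

x = 82, y = -180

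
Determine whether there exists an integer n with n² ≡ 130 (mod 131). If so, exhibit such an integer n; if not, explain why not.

Apply Euler's criterion with the prime 131: 130 is a quadratic residue iff 130^65 ≡ 1 (mod 131), and a non-residue iff it is ≡ −1.
Repeated squaring mod 131: 130^2 = 16900 ≡ 1; 130^4 ≡ 1² = 1 ≡ 1; 130^8 ≡ 1² = 1 ≡ 1; 130^16 ≡ 1² = 1 ≡ 1; 130^32 ≡ 1² = 1 ≡ 1; 130^64 ≡ 1² = 1 ≡ 1.
Since 65 = 64 + 1, 130^65 ≡ 1 · 130; multiplying out mod 131: 1·130 = 130 ≡ 130. Thus 130^65 ≡ 130 ≡ −1 (mod 131).
By Euler's criterion 130 is a quadratic non-residue mod 131: no n satisfies n² ≡ 130 (mod 131).

There is no such integer.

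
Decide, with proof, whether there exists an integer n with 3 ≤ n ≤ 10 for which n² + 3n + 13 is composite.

n = 10

At n = 10: 10² + 3·10 + 13 = 143 = 11·13, which is composite.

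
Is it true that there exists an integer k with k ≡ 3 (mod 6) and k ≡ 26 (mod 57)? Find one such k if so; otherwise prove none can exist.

gcd(6, 57) = 3. If k ≡ 3 (mod 6) and k ≡ 26 (mod 57), then k ≡ 3 (mod 3) and k ≡ 26 (mod 3).
However 3 ≡ 0 and 26 ≡ 2 (mod 3), and 0 ≠ 2.
Therefore no such k exists.

No, no such integer exists.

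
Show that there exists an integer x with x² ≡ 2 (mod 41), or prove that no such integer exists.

Take x = 24. Then 24² = 576 = 14·41 + 2, so 24² ≡ 2 (mod 41).

x = 24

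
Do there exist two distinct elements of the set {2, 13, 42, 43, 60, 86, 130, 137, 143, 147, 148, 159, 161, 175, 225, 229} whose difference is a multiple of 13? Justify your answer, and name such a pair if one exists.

The pair (13, 130) works.

Reduce each element mod 13: 2↦2, 13↦0, 42↦3, 43↦4, 60↦8, 86↦8, 130↦0, 137↦7, 143↦0, 147↦4, 148↦5, 159↦3, 161↦5, 175↦6, 225↦4, 229↦8. The residue 0 repeats (at 13 and 130), and 130 − 13 = 117 = 9·13.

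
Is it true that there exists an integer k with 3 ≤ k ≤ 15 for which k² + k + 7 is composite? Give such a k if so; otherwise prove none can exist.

k = 10

At k = 10: 10² + 10 + 7 = 117 = 3·39, which is composite.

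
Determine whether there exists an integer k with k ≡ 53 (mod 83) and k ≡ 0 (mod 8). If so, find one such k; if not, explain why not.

Since 83 and 8 share no common factor, CRT says the pair of congruences has a solution (unique mod 664).
Any solution of the first congruence is k = 53 + 83t; substituting into the second, 83t ≡ 0 − 53 ≡ 3 (mod 8).
83 ≡ 3 (mod 8), so this reads 3t ≡ 3 (mod 8). Invert 3 mod 8 by the Euclidean algorithm: 8 = 2·3 + 2, 3 = 1·2 + 1, 2 = 2·1 + 0; back-substituting, 1 = 3 − 1·2 = 3 − (8 − 2·3) = −8 + 3·3. Hence 3·3 ≡ 1, so 3⁻¹ ≡ 3 (mod 8).
Therefore t ≡ 3·3 = 9 ≡ 1 (mod 8).
Taking t = 1 gives k = 53 + 83·1 = 136.
Verify: 136 = 1·83 + 53 and 136 = 17·8 + 0. ✓

k = 136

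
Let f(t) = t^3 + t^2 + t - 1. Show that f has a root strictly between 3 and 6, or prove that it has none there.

Evaluate at the endpoints: f(3) = 38, f(6) = 257 — same sign (positive).
The derivative f'(t) = 3t^2 + 2t + 1 is a quadratic with discriminant 2² − 4·3·1 = -8 < 0; it never vanishes, so it is always positive (sign of the leading coefficient).
Hence f is strictly increasing on ℝ, and in particular on [3, 6]. A strictly monotone function with same-sign endpoint values stays positive on the whole interval, so f has no zero in (3, 6).

f has no root in that interval.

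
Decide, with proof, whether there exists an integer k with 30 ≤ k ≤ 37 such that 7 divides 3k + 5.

At k = 30 the value 95 is not a multiple of 7. At k = 31 we get 3·31 + 5 = 98, and 98 = 7·14.

k = 31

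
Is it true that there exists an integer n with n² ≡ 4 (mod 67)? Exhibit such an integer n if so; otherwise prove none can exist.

Take n = 65. Then 65² = 4225 = 63·67 + 4, so 65² ≡ 4 (mod 67).

n = 65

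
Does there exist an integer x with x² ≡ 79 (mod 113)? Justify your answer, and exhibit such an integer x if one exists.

Apply Euler's criterion with the prime 113: 79 is a quadratic residue iff 79^56 ≡ 1 (mod 113), and a non-residue iff it is ≡ −1.
Repeated squaring mod 113: 79^2 = 6241 ≡ 26; 79^4 ≡ 26² = 676 ≡ 111; 79^8 ≡ 111² = 12321 ≡ 4; 79^16 ≡ 4² = 16 ≡ 16; 79^32 ≡ 16² = 256 ≡ 30.
Since 56 = 32 + 16 + 8, 79^56 ≡ 30 · 16 · 4; multiplying out mod 113: 30·16 = 480 ≡ 28, then 28·4 = 112 ≡ 112. Thus 79^56 ≡ 112 ≡ −1 (mod 113).
The value −1 means 79 is a non-residue modulo 113, so x² ≡ 79 (mod 113) is impossible.

No such integer exists.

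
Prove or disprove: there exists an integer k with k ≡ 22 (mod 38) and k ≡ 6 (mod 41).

k = 744

Since 38 and 41 share no common factor, CRT says the pair of congruences has a solution (unique mod 1558).
Any solution of the first congruence is k = 22 + 38t; substituting into the second, 38t ≡ 6 − 22 ≡ 25 (mod 41).
Note 38·27 = 1026 ≡ 1 (mod 41) (as 1026 − 1 = 25·41), so 38⁻¹ ≡ 27.
Multiplying by 27: t ≡ 27·25 = 675 ≡ 19 (mod 41).
Taking t = 19 gives k = 22 + 38·19 = 744.
Check: 744 mod 38 = 22, 744 mod 41 = 6. ✓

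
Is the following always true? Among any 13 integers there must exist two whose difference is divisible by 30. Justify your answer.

Consider the 13 integers 123, 124, …, 135. They lie in distinct residue classes modulo 30, since 13 ≤ 30.
The differences between them range over 1, …, 12, none of which is divisible by 30.

No; for instance {123, 124, 125, 126, 127, 128, 129, 130, 131, 132, 133, 134, 135} is a counterexample.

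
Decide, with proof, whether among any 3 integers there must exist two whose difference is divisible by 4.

No, the set {14, 15, 16} is a counterexample.

Consider the 3 integers 14, 15, 16. They lie in distinct residue classes modulo 4, since 3 ≤ 4.
The differences between them range over 1, …, 2, none of which is divisible by 4.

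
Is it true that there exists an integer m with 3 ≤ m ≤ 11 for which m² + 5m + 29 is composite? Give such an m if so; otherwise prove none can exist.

At m = 4: 4² + 5·4 + 29 = 65 = 5·13, which is composite.

m = 4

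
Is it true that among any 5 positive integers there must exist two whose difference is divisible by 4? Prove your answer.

Yes, this is always true.

Partition the integers by their residue mod 4; there are 4 classes.
With 5 integers and only 4 classes, the pigeonhole principle forces two of them, say a and b, into the same class.
Equal remainders mean a − b ≡ 0 (mod 4), so 4 divides their difference.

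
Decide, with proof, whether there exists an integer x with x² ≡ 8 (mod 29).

No such integer exists.

29 is prime, so by Euler's criterion 8 is a square mod 29 iff 8^((29−1)/2) = 8^14 ≡ 1 (mod 29).
Squaring successively (mod 29): 8^2 = 64 ≡ 6; 8^4 ≡ 6² = 36 ≡ 7; 8^8 ≡ 7² = 49 ≡ 20.
Since 14 = 8 + 4 + 2, 8^14 ≡ 20 · 7 · 6; multiplying out mod 29: 20·7 = 140 ≡ 24, then 24·6 = 144 ≡ 28. Thus 8^14 ≡ 28 ≡ −1 (mod 29).
The value −1 means 8 is a non-residue modulo 29, so x² ≡ 8 (mod 29) is impossible.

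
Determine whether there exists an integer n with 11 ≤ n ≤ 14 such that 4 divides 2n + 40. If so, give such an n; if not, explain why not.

n = 12

At n = 11 the value 62 is not a multiple of 4. n = 12 works, since 2·12 + 40 = 64 = 16·4.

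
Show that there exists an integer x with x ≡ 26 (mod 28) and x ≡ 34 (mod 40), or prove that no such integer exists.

x = 194

The moduli are not coprime: gcd(28, 40) = 4. Compatibility requires 4 ∣ (34 − 26) = 8, which holds, so solutions exist.
The integers ≡ 26 (mod 28) are 26, 54, 82, 110, 138, 166, 194, …; their remainders mod 40 are 26, 14, 2, 30, 18, 6, 34, so x = 194 is the first that is ≡ 34 (mod 40).
Verify: 194 = 6·28 + 26 and 194 = 4·40 + 34. ✓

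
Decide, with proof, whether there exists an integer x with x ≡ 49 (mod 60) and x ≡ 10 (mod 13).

gcd(60, 13) = 1, so the Chinese Remainder Theorem guarantees exactly one residue class mod 780 satisfying both.
Any solution of the first congruence is x = 49 + 60t; substituting into the second, 60t ≡ 10 − 49 ≡ 0 (mod 13).
60 ≡ 8 (mod 13), so this reads 8t ≡ 0 (mod 13). t = 0 satisfies this.
With t = 0: x = 49 + 60·0 = 49.
Verify: 49 = 0·60 + 49 and 49 = 3·13 + 10. ✓

x = 49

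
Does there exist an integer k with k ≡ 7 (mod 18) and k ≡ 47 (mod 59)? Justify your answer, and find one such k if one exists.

k = 637

The moduli 18 and 59 are coprime, so by the Chinese Remainder Theorem a unique solution modulo 1062 exists.
Any solution of the first congruence is k = 7 + 18t; substituting into the second, 18t ≡ 47 − 7 ≡ 40 (mod 59).
Invert 18 mod 59 by the Euclidean algorithm: 59 = 3·18 + 5, 18 = 3·5 + 3, 5 = 1·3 + 2, 3 = 1·2 + 1, 2 = 2·1 + 0; back-substituting, 1 = 3 − 1·2 = 3 − (5 − 1·3) = −5 + 2·3 = −5 + 2·(18 − 3·5) = 2·18 − 7·5 = 2·18 − 7·(59 − 3·18) = −7·59 + 23·18. Hence 18·23 ≡ 1, so 18⁻¹ ≡ 23 (mod 59).
Multiplying by 23: t ≡ 23·40 = 920 ≡ 35 (mod 59).
Taking t = 35 gives k = 7 + 18·35 = 637.
Check: 637 mod 18 = 7, 637 mod 59 = 47. ✓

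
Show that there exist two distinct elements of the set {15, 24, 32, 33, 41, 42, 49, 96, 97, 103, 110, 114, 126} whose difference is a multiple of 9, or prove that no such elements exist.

15 mod 9 = 6 and 24 mod 9 = 6, so 24 − 15 = 9 = 1·9.

15 and 24 are such a pair.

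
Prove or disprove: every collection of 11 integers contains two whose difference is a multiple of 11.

No, the set {8, 9, 10, 11, 12, 13, 14, 15, 16, 17, 18} is a counterexample.

Consider the 11 integers 8, 9, …, 18. They lie in distinct residue classes modulo 11, since 11 ≤ 11.
No two share a residue, so no pair has difference divisible by 11; the claim fails for this set.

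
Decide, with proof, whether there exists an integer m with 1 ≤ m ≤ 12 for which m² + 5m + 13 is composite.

At m = 8: 8² + 5·8 + 13 = 117 = 3·39, which is composite.

m = 8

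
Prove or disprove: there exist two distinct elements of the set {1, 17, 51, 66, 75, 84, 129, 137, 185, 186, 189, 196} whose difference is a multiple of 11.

51 mod 11 = 7 and 84 mod 11 = 7, so 84 − 51 = 33 = 3·11.

The pair (51, 84) works.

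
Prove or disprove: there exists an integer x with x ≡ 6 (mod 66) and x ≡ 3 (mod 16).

Both moduli are multiples of 2 = gcd(66, 16), so any solution would satisfy x ≡ 6 and x ≡ 3 modulo 2 simultaneously.
These are incompatible: 6 − 3 = 3 is not divisible by 2.
Therefore no such x exists.

No, no such integer exists.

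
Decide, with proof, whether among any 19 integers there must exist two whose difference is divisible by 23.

Try 19 consecutive integers, 17, 18, …, 35. Their remainders mod 23 are 17, 18, 19, 20, 21, 22, 0, 1, 2, 3, 4, 5, 6, 7, 8, 9, 10, 11, 12 — pairwise different, as any 19 ≤ 23 consecutive integers have distinct residues.
The differences between them range over 1, …, 18, none of which is divisible by 23.

No, the set {17, 18, 19, 20, 21, 22, 23, 24, 25, 26, 27, 28, 29, 30, 31, 32, 33, 34, 35} is a counterexample.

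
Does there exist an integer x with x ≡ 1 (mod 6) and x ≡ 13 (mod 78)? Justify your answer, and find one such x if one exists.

x = 13

Here gcd(6, 78) = 6, and both 1 and 13 leave remainder 1 mod 6, so the system is consistent.
The integers ≡ 1 (mod 6) are 1, 7, 13, …; their remainders mod 78 are 1, 7, 13, so x = 13 is the first that is ≡ 13 (mod 78).
Verify: 13 = 2·6 + 1 and 13 = 0·78 + 13. ✓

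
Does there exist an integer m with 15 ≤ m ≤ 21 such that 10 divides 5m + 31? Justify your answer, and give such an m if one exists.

The values of 5m + 31 for m = 15, 16, …, 21 are 106, 111, 116, 121, 126, 131, 136; reduced mod 10 these are 6, 1, 6, 1, 6, 1, 6.
None is 0, so 10 never divides 5m + 31 on this range.

No such integer m in that range exists.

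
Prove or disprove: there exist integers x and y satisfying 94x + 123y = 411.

x = 24, y = -15

Since gcd(94, 123) = 1, every integer is an integer combination of 94 and 123.
Euclidean algorithm: 123 = 1·94 + 29, 94 = 3·29 + 7, 29 = 4·7 + 1, 7 = 7·1 + 0.
Working back up the chain: 1 = 29 − 4·7 = 29 − 4·(94 − 3·29) = −4·94 + 13·29 = −4·94 + 13·(123 − 1·94) = 13·123 − 17·94. So 94·(-17) + 123·13 = 1.
Scaling by 411 gives the particular solution (x, y) = (-6987, 5343).
The general solution is x = -6987 + 123k, y = 5343 − 94k; taking k = 57 gives the smaller pair x = 24, y = -15.
Indeed 94·24 + 123·(-15) = 2256 − 1845 = 411.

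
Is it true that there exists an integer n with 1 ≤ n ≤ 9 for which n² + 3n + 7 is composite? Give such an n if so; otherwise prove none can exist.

At n = 3: 3² + 3·3 + 7 = 25 = 5·5, which is composite.

n = 3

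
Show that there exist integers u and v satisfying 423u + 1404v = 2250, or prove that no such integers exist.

Every value of 423u + 1404v is a multiple of gcd(423, 1404) = 9; since 9 ∣ 2250, solutions exist.
Dividing through by 9 reduces the equation to 47u + 156v = 250.
Run the Euclidean algorithm on 156 and 47: 156 = 3·47 + 15, 47 = 3·15 + 2, 15 = 7·2 + 1, 2 = 2·1 + 0.
Working back up the chain: 1 = 15 − 7·2 = 15 − 7·(47 − 3·15) = −7·47 + 22·15 = −7·47 + 22·(156 − 3·47) = 22·156 − 73·47. So 47·(-73) + 156·22 = 1.
Scaling by 250 gives the particular solution (u, v) = (-18250, 5500).
Shifting by a multiple of (156, −47) keeps it a solution: u = -18250 + 117·156 = 2, v = 5500 − 117·47 = 1.
Check: 423·2 + 1404·1 = 846 + 1404 = 2250. ✓

u = 2, v = 1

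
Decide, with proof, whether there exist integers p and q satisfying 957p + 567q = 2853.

p = 96, q = -157

Every value of 957p + 567q is a multiple of gcd(957, 567) = 3; since 3 ∣ 2853, solutions exist.
Dividing through by 3 reduces the equation to 319p + 189q = 951.
Euclidean algorithm: 319 = 1·189 + 130, 189 = 1·130 + 59, 130 = 2·59 + 12, 59 = 4·12 + 11, 12 = 1·11 + 1, 11 = 11·1 + 0.
Unwinding: 1 = 12 − 1·11 = 12 − (59 − 4·12) = −59 + 5·12 = −59 + 5·(130 − 2·59) = 5·130 − 11·59 = 5·130 − 11·(189 − 1·130) = −11·189 + 16·130 = −11·189 + 16·(319 − 1·189) = 16·319 − 27·189, i.e. 319·16 + 189·(-27) = 1.
Multiplying through by 951: p = 16·951 = 15216, q = (-27)·951 = -25677 is a solution.
The general solution is p = 15216 + 189k, q = -25677 − 319k; taking k = -80 gives the smaller pair p = 96, q = -157.
Indeed 957·96 + 567·(-157) = 91872 − 89019 = 2853.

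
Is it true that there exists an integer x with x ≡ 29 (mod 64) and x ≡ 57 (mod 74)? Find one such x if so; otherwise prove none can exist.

x = 797

Here gcd(64, 74) = 2, and both 29 and 57 leave remainder 1 mod 2, so the system is consistent.
Put x = 29 + 64t, so we need 64t ≡ 28 (mod 74), equivalently (divide by 2) 32t ≡ 14 (mod 37).
Since 32·22 = 704 = 19·37 + 1, the inverse of 32 mod 37 is 22.
Multiplying by 22: t ≡ 22·14 = 308 ≡ 12 (mod 37).
Then x = 29 + 64·12 = 797.
Verify: 797 = 12·64 + 29 and 797 = 10·74 + 57. ✓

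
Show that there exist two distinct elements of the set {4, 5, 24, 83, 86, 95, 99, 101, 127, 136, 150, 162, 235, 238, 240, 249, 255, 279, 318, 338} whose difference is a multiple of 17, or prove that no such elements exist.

24 mod 17 = 7 and 279 mod 17 = 7, so 279 − 24 = 255 = 15·17.

Yes: 24 and 279.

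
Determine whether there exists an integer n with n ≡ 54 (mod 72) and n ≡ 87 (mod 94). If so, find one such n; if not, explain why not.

No, no such integer exists.

Both moduli are multiples of 2 = gcd(72, 94), so any solution would satisfy n ≡ 54 and n ≡ 87 modulo 2 simultaneously.
These are incompatible: 54 − 87 = -33 is not divisible by 2.
Therefore no such n exists.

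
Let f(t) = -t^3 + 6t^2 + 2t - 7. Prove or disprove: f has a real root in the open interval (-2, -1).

Yes, f has a root in the interval.

f(-2) = 21 and f(-1) = -2, which have opposite signs.
As a polynomial, f is continuous on every closed interval.
By the Intermediate Value Theorem, f takes the value 0 somewhere in the open interval.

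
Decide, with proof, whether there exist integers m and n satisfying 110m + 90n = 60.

m = 3, n = -3

gcd(110, 90) = 10, and 10 divides 60, so integer solutions exist.
Dividing through by 10 reduces the equation to 11m + 9n = 6.
Euclidean algorithm: 11 = 1·9 + 2, 9 = 4·2 + 1, 2 = 2·1 + 0.
Unwinding: 1 = 9 − 4·2 = 9 − 4·(11 − 1·9) = −4·11 + 5·9, i.e. 11·(-4) + 9·5 = 1.
Times 6: 11·(-24) + 9·30 = 6, so (-24, 30) solves it.
The general solution is m = -24 + 9k, n = 30 − 11k; taking k = 3 gives the smaller pair m = 3, n = -3.
Check: 110·3 + 90·(-3) = 330 − 270 = 60. ✓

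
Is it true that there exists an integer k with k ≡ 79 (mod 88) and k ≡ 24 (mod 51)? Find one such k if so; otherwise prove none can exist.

The moduli 88 and 51 are coprime, so by the Chinese Remainder Theorem a unique solution modulo 4488 exists.
Write k = 79 + 88t and require 79 + 88t ≡ 24 (mod 51), i.e. 88t ≡ 47 (mod 51).
88 ≡ 37 (mod 51), so this reads 37t ≡ 47 (mod 51). Note 37·40 = 1480 ≡ 1 (mod 51) (as 1480 − 1 = 29·51), so 37⁻¹ ≡ 40.
Multiplying by 40: t ≡ 40·47 = 1880 ≡ 44 (mod 51).
With t = 44: k = 79 + 88·44 = 3951.
Verify: 3951 = 44·88 + 79 and 3951 = 77·51 + 24. ✓

k = 3951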